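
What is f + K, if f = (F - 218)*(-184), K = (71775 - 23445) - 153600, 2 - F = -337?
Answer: -127534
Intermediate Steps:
F = 339 (F = 2 - 1*(-337) = 2 + 337 = 339)
K = -105270 (K = 48330 - 153600 = -105270)
f = -22264 (f = (339 - 218)*(-184) = 121*(-184) = -22264)
f + K = -22264 - 105270 = -127534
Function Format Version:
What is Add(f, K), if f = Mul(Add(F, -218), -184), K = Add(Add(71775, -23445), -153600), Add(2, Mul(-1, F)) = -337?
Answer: -127534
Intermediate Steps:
F = 339 (F = Add(2, Mul(-1, -337)) = Add(2, 337) = 339)
K = -105270 (K = Add(48330, -153600) = -105270)
f = -22264 (f = Mul(Add(339, -218), -184) = Mul(121, -184) = -22264)
Add(f, K) = Add(-22264, -105270) = -127534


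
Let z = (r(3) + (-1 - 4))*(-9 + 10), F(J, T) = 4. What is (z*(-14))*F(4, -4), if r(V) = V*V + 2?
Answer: -336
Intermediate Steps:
r(V) = 2 + V² (r(V) = V² + 2 = 2 + V²)
z = 6 (z = ((2 + 3²) + (-1 - 4))*(-9 + 10) = ((2 + 9) - 5)*1 = (11 - 5)*1 = 6*1 = 6)
(z*(-14))*F(4, -4) = (6*(-14))*4 = -84*4 = -336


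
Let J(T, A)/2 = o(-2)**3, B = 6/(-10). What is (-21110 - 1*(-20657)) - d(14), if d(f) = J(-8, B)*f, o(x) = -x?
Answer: -677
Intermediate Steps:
B = -3/5 (B = 6*(-1/10) = -3/5 ≈ -0.60000)
J(T, A) = 16 (J(T, A) = 2*(-1*(-2))**3 = 2*2**3 = 2*8 = 16)
d(f) = 16*f
(-21110 - 1*(-20657)) - d(14) = (-21110 - 1*(-20657)) - 16*14 = (-21110 + 20657) - 1*224 = -453 - 224 = -677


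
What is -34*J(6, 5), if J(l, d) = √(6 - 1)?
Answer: -34*√5 ≈ -76.026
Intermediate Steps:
J(l, d) = √5
-34*J(6, 5) = -34*√5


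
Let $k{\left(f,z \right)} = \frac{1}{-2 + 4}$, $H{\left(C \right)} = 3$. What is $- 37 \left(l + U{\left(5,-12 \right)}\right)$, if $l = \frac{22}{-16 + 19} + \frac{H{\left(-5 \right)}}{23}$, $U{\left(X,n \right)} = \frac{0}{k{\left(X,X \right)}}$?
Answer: $- \frac{19055}{69} \approx -276.16$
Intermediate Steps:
$k{\left(f,z \right)} = \frac{1}{2}$
$U{\left(X,n \right)} = 0$ ($U{\left(X,n \right)} = 0 \frac{1}{\frac{1}{2}} = 0 \cdot 2 = 0$)
$l = \frac{515}{69}$ ($l = \frac{22}{-16 + 19} + \frac{3}{23} = \frac{22}{3} + 3 \cdot \frac{1}{23} = 22 \cdot \frac{1}{3} + \frac{3}{23} = \frac{22}{3} + \frac{3}{23} = \frac{515}{69} \approx 7.4638$)
$- 37 \left(l + U{\left(5,-12 \right)}\right) = - 37 \left(\frac{515}{69} + 0\right) = \left(-37\right) \frac{515}{69} = - \frac{19055}{69}$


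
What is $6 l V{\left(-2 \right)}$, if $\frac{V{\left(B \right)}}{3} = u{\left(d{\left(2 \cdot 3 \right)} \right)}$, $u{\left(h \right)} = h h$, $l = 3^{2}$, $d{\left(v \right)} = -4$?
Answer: $2592$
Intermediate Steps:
$l = 9$
$u{\left(h \right)} = h^{2}$
$V{\left(B \right)} = 48$ ($V{\left(B \right)} = 3 \left(-4\right)^{2} = 3 \cdot 16 = 48$)
$6 l V{\left(-2 \right)} = 6 \cdot 9 \cdot 48 = 54 \cdot 48 = 2592$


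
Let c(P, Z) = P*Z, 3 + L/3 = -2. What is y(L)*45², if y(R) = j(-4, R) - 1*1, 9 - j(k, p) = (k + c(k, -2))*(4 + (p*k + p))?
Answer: -380700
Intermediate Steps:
L = -15 (L = -9 + 3*(-2) = -9 - 6 = -15)
j(k, p) = 9 + k*(4 + p + k*p) (j(k, p) = 9 - (k + k*(-2))*(4 + (p*k + p)) = 9 - (k - 2*k)*(4 + (k*p + p)) = 9 - (-k)*(4 + (p + k*p)) = 9 - (-k)*(4 + p + k*p) = 9 - (-1)*k*(4 + p + k*p) = 9 + k*(4 + p + k*p))
y(R) = -8 + 12*R (y(R) = (9 + 4*(-4) - 4*R + R*(-4)²) - 1*1 = (9 - 16 - 4*R + R*16) - 1 = (9 - 16 - 4*R + 16*R) - 1 = (-7 + 12*R) - 1 = -8 + 12*R)
y(L)*45² = (-8 + 12*(-15))*45² = (-8 - 180)*2025 = -188*2025 = -380700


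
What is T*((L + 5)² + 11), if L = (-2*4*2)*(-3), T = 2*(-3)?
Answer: -16920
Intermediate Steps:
T = -6
L = 48 (L = -8*2*(-3) = -16*(-3) = 48)
T*((L + 5)² + 11) = -6*((48 + 5)² + 11) = -6*(53² + 11) = -6*(2809 + 11) = -6*2820 = -16920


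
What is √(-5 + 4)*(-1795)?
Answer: -1795*I ≈ -1795.0*I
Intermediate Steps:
√(-5 + 4)*(-1795) = √(-1)*(-1795) = I*(-1795) = -1795*I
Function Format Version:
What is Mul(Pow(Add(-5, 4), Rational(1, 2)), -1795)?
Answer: Mul(-1795, I) ≈ Mul(-1795.0, I)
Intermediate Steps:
Mul(Pow(Add(-5, 4), Rational(1, 2)), -1795) = Mul(Pow(-1, Rational(1, 2)), -1795) = Mul(I, -1795) = Mul(-1795, I)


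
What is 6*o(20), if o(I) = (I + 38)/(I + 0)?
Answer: 87/5 ≈ 17.400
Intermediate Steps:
o(I) = (38 + I)/I
6*o(20) = 6*((38 + 20)/20) = 6*((1/20)*58) = 6*(29/10) = 87/5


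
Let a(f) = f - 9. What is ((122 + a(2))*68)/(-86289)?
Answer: -7820/86289 ≈ -0.090626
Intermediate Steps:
a(f) = -9 + f
((122 + a(2))*68)/(-86289) = ((122 + (-9 + 2))*68)/(-86289) = ((122 - 7)*68)*(-1/86289) = (115*68)*(-1/86289) = 7820*(-1/86289) = -7820/86289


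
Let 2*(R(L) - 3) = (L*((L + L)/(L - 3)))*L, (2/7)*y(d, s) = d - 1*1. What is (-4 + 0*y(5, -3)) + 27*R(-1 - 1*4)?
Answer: 3991/8 ≈ 498.88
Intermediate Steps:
y(d, s) = -7/2 + 7*d/2 (y(d, s) = 7*(d - 1*1)/2 = 7*(d - 1)/2 = 7*(-1 + d)/2 = -7/2 + 7*d/2)
R(L) = 3 + L³/(-3 + L) (R(L) = 3 + ((L*((L + L)/(L - 3)))*L)/2 = 3 + ((L*((2*L)/(-3 + L)))*L)/2 = 3 + ((L*(2*L/(-3 + L)))*L)/2 = 3 + ((2*L²/(-3 + L))*L)/2 = 3 + (2*L³/(-3 + L))/2 = 3 + L³/(-3 + L))
(-4 + 0*y(5, -3)) + 27*R(-1 - 1*4) = (-4 + 0*(-7/2 + (7/2)*5)) + 27*((-9 + (-1 - 1*4)³ + 3*(-1 - 1*4))/(-3 + (-1 - 1*4))) = (-4 + 0*(-7/2 + 35/2)) + 27*((-9 + (-1 - 4)³ + 3*(-1 - 4))/(-3 + (-1 - 4))) = (-4 + 0*14) + 27*((-9 + (-5)³ + 3*(-5))/(-3 - 5)) = (-4 + 0) + 27*((-9 - 125 - 15)/(-8)) = -4 + 27*(-⅛*(-149)) = -4 + 27*(149/8) = -4 + 4023/8 = 3991/8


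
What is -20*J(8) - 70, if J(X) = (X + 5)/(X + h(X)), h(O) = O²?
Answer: -1325/18 ≈ -73.611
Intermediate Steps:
J(X) = (5 + X)/(X + X²) (J(X) = (X + 5)/(X + X²) = (5 + X)/(X + X²))
-20*J(8) - 70 = -20*(5 + 8)/(8*(1 + 8)) - 70 = -5*13/(2*9) - 70 = -20*13/72 - 70 = -65/18 - 70 = -1325/18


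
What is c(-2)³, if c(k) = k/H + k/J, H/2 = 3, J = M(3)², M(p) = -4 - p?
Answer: -166375/3176523 ≈ -0.052376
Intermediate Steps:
J = 49 (J = (-4 - 1*3)² = (-4 - 3)² = (-7)² = 49)
H = 6 (H = 2*3 = 6)
c(k) = 55*k/294 (c(k) = k/6 + k/49 = 55*k/294)
c(-2)³ = ((55/294)*(-2))³ = (-55/147)³ = -166375/3176523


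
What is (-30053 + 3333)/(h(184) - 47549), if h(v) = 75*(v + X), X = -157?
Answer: 6680/11381 ≈ 0.58694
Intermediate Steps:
h(v) = -11775 + 75*v (h(v) = 75*(v - 157) = 75*(-157 + v) = -11775 + 75*v)
(-30053 + 3333)/(h(184) - 47549) = (-30053 + 3333)/((-11775 + 75*184) - 47549) = -26720/((-11775 + 13800) - 47549) = -26720/(2025 - 47549) = -26720/(-45524) = -26720*(-1/45524) = 6680/11381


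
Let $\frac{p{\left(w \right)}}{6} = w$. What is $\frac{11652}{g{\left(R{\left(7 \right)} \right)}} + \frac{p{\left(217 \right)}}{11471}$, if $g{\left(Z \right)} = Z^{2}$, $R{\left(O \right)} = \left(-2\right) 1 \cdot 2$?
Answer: $\frac{33420231}{45884} \approx 728.36$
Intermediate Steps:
$R{\left(O \right)} = -4$ ($R{\left(O \right)} = \left(-2\right) 2 = -4$)
$p{\left(w \right)} = 6 w$
$\frac{11652}{g{\left(R{\left(7 \right)} \right)}} + \frac{p{\left(217 \right)}}{11471} = \frac{11652}{\left(-4\right)^{2}} + \frac{6 \cdot 217}{11471} = \frac{11652}{16} + 1302 \cdot \frac{1}{11471} = 11652 \cdot \frac{1}{16} + \frac{1302}{11471} = \frac{2913}{4} + \frac{1302}{11471} = \frac{33420231}{45884}$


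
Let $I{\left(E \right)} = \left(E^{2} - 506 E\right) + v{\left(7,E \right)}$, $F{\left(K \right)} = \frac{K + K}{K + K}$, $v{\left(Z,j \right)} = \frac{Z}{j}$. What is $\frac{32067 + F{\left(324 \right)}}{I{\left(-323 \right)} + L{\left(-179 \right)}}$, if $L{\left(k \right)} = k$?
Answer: $\frac{10357964}{86430917} \approx 0.11984$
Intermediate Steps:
$F{\left(K \right)} = 1$ ($F{\left(K \right)} = \frac{2 K}{2 K} = 2 K \frac{1}{2 K} = 1$)
$I{\left(E \right)} = E^{2} - 506 E + \frac{7}{E}$ ($I{\left(E \right)} = \left(E^{2} - 506 E\right) + \frac{7}{E} = E^{2} - 506 E + \frac{7}{E}$)
$\frac{32067 + F{\left(324 \right)}}{I{\left(-323 \right)} + L{\left(-179 \right)}} = \frac{32067 + 1}{\frac{7 + \left(-323\right)^{2} \left(-506 - 323\right)}{-323} - 179} = \frac{32068}{- \frac{7 + 104329 \left(-829\right)}{323} - 179} = \frac{32068}{- \frac{7 - 86488741}{323} - 179} = \frac{32068}{\left(- \frac{1}{323}\right) \left(-86488734\right) - 179} = \frac{32068}{\frac{86488734}{323} - 179} = \frac{32068}{\frac{86430917}{323}} = 32068 \cdot \frac{323}{86430917} = \frac{10357964}{86430917}$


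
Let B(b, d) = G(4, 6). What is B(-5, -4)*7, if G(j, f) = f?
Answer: 42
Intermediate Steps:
B(b, d) = 6
B(-5, -4)*7 = 6*7 = 42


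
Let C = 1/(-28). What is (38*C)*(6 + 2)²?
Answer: -608/7 ≈ -86.857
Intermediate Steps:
C = -1/28 ≈ -0.035714
(38*C)*(6 + 2)² = (38*(-1/28))*(6 + 2)² = -19/14*8² = -19/14*64 = -608/7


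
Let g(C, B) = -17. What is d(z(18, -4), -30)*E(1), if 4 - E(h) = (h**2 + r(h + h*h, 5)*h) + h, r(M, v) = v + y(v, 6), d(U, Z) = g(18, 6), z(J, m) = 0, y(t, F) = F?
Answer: 153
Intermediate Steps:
d(U, Z) = -17
r(M, v) = 6 + v (r(M, v) = v + 6 = 6 + v)
E(h) = 4 - h**2 - 12*h (E(h) = 4 - ((h**2 + (6 + 5)*h) + h) = 4 - ((h**2 + 11*h) + h) = 4 - (h**2 + 12*h) = 4 + (-h**2 - 12*h) = 4 - h**2 - 12*h)
d(z(18, -4), -30)*E(1) = -17*(4 - 1*1**2 - 12*1) = -17*(4 - 1*1 - 12) = -17*(4 - 1 - 12) = -17*(-9) = 153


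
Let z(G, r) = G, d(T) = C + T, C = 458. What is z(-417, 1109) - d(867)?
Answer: -1742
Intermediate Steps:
d(T) = 458 + T
z(-417, 1109) - d(867) = -417 - (458 + 867) = -417 - 1*1325 = -417 - 1325 = -1742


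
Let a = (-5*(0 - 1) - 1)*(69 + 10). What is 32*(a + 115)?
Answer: 13792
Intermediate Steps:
a = 316 (a = (-5*(-1) - 1)*79 = (5 - 1)*79 = 4*79 = 316)
32*(a + 115) = 32*(316 + 115) = 32*431 = 13792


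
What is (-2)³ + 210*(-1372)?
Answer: -288128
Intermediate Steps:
(-2)³ + 210*(-1372) = -8 - 288120 = -288128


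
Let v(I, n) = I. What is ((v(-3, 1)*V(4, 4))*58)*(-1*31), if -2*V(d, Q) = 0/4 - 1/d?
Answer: 2697/4 ≈ 674.25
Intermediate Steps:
V(d, Q) = 1/(2*d) (V(d, Q) = -(0/4 - 1/d)/2 = -(0*(¼) - 1/d)/2 = -(0 - 1/d)/2 = -(-1)/(2*d) = 1/(2*d))
((v(-3, 1)*V(4, 4))*58)*(-1*31) = (-3/(2*4)*58)*(-1*31) = (-3/(2*4)*58)*(-31) = (-3*⅛*58)*(-31) = -3/8*58*(-31) = -87/4*(-31) = 2697/4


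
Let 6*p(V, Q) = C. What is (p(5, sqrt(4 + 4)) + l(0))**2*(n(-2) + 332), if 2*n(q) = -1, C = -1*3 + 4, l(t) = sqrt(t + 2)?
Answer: 16133/24 + 221*sqrt(2)/2 ≈ 828.48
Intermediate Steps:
l(t) = sqrt(2 + t)
C = 1 (C = -3 + 4 = 1)
p(V, Q) = 1/6 (p(V, Q) = (1/6)*1 = 1/6)
n(q) = -1/2 (n(q) = (1/2)*(-1) = -1/2)
(p(5, sqrt(4 + 4)) + l(0))**2*(n(-2) + 332) = (1/6 + sqrt(2 + 0))**2*(-1/2 + 332) = (1/6 + sqrt(2))**2*(663/2) = 663*(1/6 + sqrt(2))**2/2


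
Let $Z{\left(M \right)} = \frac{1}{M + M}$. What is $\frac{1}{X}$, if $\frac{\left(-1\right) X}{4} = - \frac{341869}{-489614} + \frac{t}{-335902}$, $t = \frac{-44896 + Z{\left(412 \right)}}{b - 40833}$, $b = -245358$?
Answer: $- \frac{4847966543666546244}{13540204044604985375} \approx -0.35804$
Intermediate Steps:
$Z{\left(M \right)} = \frac{1}{2 M}$
$t = \frac{36994303}{235821384}$ ($t = \frac{-44896 + \frac{1}{2 \cdot 412}}{-245358 - 40833} = \frac{-44896 + \frac{1}{2} \cdot \frac{1}{412}}{-286191} = \left(-44896 + \frac{1}{824}\right) \left(- \frac{1}{286191}\right) = \left(- \frac{36994303}{824}\right) \left(- \frac{1}{286191}\right) = \frac{36994303}{235821384} \approx 0.15687$)
$X = - \frac{13540204044604985375}{4847966543666546244}$ ($X = - 4 \left(- \frac{341869}{-489614} + \frac{36994303}{235821384 \left(-335902\right)}\right) = - 4 \left(\left(-341869\right) \left(- \frac{1}{489614}\right) + \frac{36994303}{235821384} \left(- \frac{1}{335902}\right)\right) = - 4 \left(\frac{341869}{489614} - \frac{36994303}{79212874528368}\right) = \left(-4\right) \frac{13540204044604985375}{19391866174666184976} = - \frac{13540204044604985375}{4847966543666546244} \approx -2.793$)
$\frac{1}{X} = \frac{1}{- \frac{13540204044604985375}{4847966543666546244}} = - \frac{4847966543666546244}{13540204044604985375}$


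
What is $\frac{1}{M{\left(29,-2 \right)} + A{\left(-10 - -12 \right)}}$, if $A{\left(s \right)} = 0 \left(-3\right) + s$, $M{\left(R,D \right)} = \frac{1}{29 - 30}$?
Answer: $1$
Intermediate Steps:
$M{\left(R,D \right)} = -1$ ($M{\left(R,D \right)} = \frac{1}{-1} = -1$)
$A{\left(s \right)} = s$ ($A{\left(s \right)} = 0 + s = s$)
$\frac{1}{M{\left(29,-2 \right)} + A{\left(-10 - -12 \right)}} = \frac{1}{-1 - -2} = \frac{1}{-1 + \left(-10 + 12\right)} = \frac{1}{-1 + 2} = 1^{-1} = 1$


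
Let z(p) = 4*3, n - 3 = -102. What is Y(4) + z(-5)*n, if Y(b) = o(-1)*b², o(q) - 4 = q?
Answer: -1140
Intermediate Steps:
n = -99 (n = 3 - 102 = -99)
o(q) = 4 + q
z(p) = 12
Y(b) = 3*b² (Y(b) = (4 - 1)*b² = 3*b²)
Y(4) + z(-5)*n = 3*4² + 12*(-99) = 3*16 - 1188 = 48 - 1188 = -1140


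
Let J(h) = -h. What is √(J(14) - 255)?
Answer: I*√269 ≈ 16.401*I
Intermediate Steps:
√(J(14) - 255) = √(-1*14 - 255) = √(-14 - 255) = √(-269) = I*√269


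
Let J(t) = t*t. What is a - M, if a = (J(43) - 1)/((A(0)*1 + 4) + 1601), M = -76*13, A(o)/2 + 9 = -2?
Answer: 1565852/1583 ≈ 989.17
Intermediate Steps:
A(o) = -22 (A(o) = -18 + 2*(-2) = -18 - 4 = -22)
J(t) = t²
M = -988
a = 1848/1583 (a = (43² - 1)/((-22*1 + 4) + 1601) = (1849 - 1)/((-22 + 4) + 1601) = 1848/(-18 + 1601) = 1848/1583 ≈ 1.1674)
a - M = 1848/1583 - 1*(-988) = 1848/1583 + 988 = 1565852/1583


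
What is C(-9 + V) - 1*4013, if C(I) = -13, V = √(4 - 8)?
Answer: -4026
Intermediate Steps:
V = 2*I (V = √(-4) = 2*I ≈ 2.0*I)
C(-9 + V) - 1*4013 = -13 - 1*4013 = -13 - 4013 = -4026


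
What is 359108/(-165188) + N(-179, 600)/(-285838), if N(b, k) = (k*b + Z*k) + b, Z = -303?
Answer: -13711193563/11804251886 ≈ -1.1615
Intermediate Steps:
N(b, k) = b - 303*k + b*k (N(b, k) = (k*b - 303*k) + b = (b*k - 303*k) + b = (-303*k + b*k) + b = b - 303*k + b*k)
359108/(-165188) + N(-179, 600)/(-285838) = 359108/(-165188) + (-179 - 303*600 - 179*600)/(-285838) = 359108*(-1/165188) + (-179 - 181800 - 107400)*(-1/285838) = -89777/41297 - 289379*(-1/285838) = -89777/41297 + 289379/285838 = -13711193563/11804251886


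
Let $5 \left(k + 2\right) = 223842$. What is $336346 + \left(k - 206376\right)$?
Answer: $\frac{873682}{5} \approx 1.7474 \cdot 10^{5}$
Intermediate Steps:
$k = \frac{223832}{5}$ ($k = -2 + \frac{1}{5} \cdot 223842 = -2 + \frac{223842}{5} = \frac{223832}{5} \approx 44766.0$)
$336346 + \left(k - 206376\right) = 336346 + \left(\frac{223832}{5} - 206376\right) = 336346 - \frac{808048}{5} = \frac{873682}{5}$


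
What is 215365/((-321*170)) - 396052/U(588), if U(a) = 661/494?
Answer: -2135349166085/7214154 ≈ -2.9599e+5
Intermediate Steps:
U(a) = 661/494 (U(a) = 661*(1/494) = 661/494)
215365/((-321*170)) - 396052/U(588) = 215365/((-321*170)) - 396052/661/494 = 215365/(-54570) - 396052*494/661 = 215365*(-1/54570) - 195649688/661 = -43073/10914 - 195649688/661 = -2135349166085/7214154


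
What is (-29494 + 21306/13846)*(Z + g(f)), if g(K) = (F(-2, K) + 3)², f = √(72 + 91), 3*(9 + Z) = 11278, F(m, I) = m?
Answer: -2297800181486/20769 ≈ -1.1064e+8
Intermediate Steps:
Z = 11251/3 (Z = -9 + (⅓)*11278 = -9 + 11278/3 = 11251/3 ≈ 3750.3)
f = √163 ≈ 12.767
g(K) = 1 (g(K) = (-2 + 3)² = 1² = 1)
(-29494 + 21306/13846)*(Z + g(f)) = (-29494 + 21306/13846)*(11251/3 + 1) = (-29494 + 21306*(1/13846))*(11254/3) = (-29494 + 10653/6923)*(11254/3) = -204176309/6923*11254/3 = -2297800181486/20769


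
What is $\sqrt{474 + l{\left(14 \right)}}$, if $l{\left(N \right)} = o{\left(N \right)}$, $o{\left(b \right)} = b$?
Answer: $2 \sqrt{122} \approx 22.091$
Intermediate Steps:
$l{\left(N \right)} = N$
$\sqrt{474 + l{\left(14 \right)}} = \sqrt{474 + 14} = \sqrt{488} = 2 \sqrt{122}$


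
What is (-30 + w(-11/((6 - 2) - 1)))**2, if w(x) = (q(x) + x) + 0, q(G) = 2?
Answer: 9025/9 ≈ 1002.8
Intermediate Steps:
w(x) = 2 + x (w(x) = (2 + x) + 0 = 2 + x)
(-30 + w(-11/((6 - 2) - 1)))**2 = (-30 + (2 - 11/((6 - 2) - 1)))**2 = (-30 + (2 - 11/(4 - 1)))**2 = (-30 + (2 - 11/3))**2 = (-30 - 5/3)**2 = (-95/3)**2 = 9025/9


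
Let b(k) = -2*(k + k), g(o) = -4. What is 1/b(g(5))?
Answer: 1/16 ≈ 0.062500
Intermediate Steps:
b(k) = -4*k
1/b(g(5)) = 1/(-4*(-4)) = 1/16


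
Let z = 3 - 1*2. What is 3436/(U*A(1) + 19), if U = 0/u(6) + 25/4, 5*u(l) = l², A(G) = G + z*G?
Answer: 6872/63 ≈ 109.08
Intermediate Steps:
z = 1 (z = 3 - 2 = 1)
A(G) = 2*G (A(G) = G + 1*G = G + G = 2*G)
u(l) = l²/5
U = 25/4 (U = 0/(((⅕)*6²)) + 25/4 = 0/(((⅕)*36)) + 25*(¼) = 0/(36/5) + 25/4 = 0*(5/36) + 25/4 = 0 + 25/4 = 25/4 ≈ 6.2500)
3436/(U*A(1) + 19) = 3436/(25*(2*1)/4 + 19) = 3436/((25/4)*2 + 19) = 3436/(25/2 + 19) = 3436/(63/2) = 3436*(2/63) = 6872/63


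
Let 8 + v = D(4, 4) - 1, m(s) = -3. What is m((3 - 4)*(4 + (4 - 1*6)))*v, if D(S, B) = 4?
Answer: 15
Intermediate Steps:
v = -5 (v = -8 + (4 - 1) = -8 + 3 = -5)
m((3 - 4)*(4 + (4 - 1*6)))*v = -3*(-5) = 15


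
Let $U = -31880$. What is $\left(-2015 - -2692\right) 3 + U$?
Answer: $-29849$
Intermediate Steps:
$\left(-2015 - -2692\right) 3 + U = \left(-2015 - -2692\right) 3 - 31880 = \left(-2015 + 2692\right) 3 - 31880 = 677 \cdot 3 - 31880 = 2031 - 31880 = -29849$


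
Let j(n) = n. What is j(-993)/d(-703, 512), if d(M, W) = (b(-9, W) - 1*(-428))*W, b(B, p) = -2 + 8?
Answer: -993/222208 ≈ -0.0044688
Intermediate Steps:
b(B, p) = 6
d(M, W) = 434*W (d(M, W) = (6 - 1*(-428))*W = (6 + 428)*W = 434*W)
j(-993)/d(-703, 512) = -993/(434*512) = -993/222208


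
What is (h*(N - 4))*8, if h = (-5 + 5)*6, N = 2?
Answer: 0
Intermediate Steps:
h = 0 (h = 0*6 = 0)
(h*(N - 4))*8 = (0*(2 - 4))*8 = (0*(-2))*8 = 0*8 = 0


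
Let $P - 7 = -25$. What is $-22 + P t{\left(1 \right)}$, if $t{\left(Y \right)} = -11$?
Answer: $176$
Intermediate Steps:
$P = -18$ ($P = 7 - 25 = -18$)
$-22 + P t{\left(1 \right)} = -22 - -198 = -22 + 198 = 176$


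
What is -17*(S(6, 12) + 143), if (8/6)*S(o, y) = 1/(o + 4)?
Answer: -97291/40 ≈ -2432.3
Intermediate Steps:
S(o, y) = 3/(4*(4 + o)) (S(o, y) = 3/(4*(o + 4)) = 3/(4*(4 + o)))
-17*(S(6, 12) + 143) = -17*(3/(4*(4 + 6)) + 143) = -17*((¾)/10 + 143) = -17*((¾)*(⅒) + 143) = -17*(3/40 + 143) = -17*5723/40 = -97291/40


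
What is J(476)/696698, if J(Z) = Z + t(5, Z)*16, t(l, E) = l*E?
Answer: 19278/348349 ≈ 0.055341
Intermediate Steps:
t(l, E) = E*l
J(Z) = 81*Z (J(Z) = Z + (Z*5)*16 = Z + (5*Z)*16 = Z + 80*Z = 81*Z)
J(476)/696698 = (81*476)/696698 = 38556*(1/696698) = 19278/348349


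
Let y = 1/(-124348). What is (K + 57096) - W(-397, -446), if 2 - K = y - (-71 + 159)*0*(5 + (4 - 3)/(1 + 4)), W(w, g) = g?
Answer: 7155481313/124348 ≈ 57544.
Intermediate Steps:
y = -1/124348 ≈ -8.0419e-6
K = 248697/124348 (K = 2 - (-1/124348 - (-71 + 159)*0*(5 + (4 - 3)/(1 + 4))) = 2 - (-1/124348 - 88*0*(5 + 1/5)) = 2 - (-1/124348 - 88*0*(5 + 1*(⅕))) = 2 - (-1/124348 - 88*0*(5 + ⅕)) = 2 - (-1/124348 - 88*0*(26/5)) = 2 - (-1/124348 - 88*0) = 2 - (-1/124348 - 1*0) = 2 - (-1/124348 + 0) = 2 - 1*(-1/124348) = 2 + 1/124348 = 248697/124348 ≈ 2.0000)
(K + 57096) - W(-397, -446) = (248697/124348 + 57096) - 1*(-446) = 7100022105/124348 + 446 = 7155481313/124348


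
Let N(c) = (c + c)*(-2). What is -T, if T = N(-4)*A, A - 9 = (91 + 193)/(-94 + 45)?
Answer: -2512/49 ≈ -51.265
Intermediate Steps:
N(c) = -4*c (N(c) = (2*c)*(-2) = -4*c)
A = 157/49 (A = 9 + (91 + 193)/(-94 + 45) = 9 + 284/(-49) = 9 + 284*(-1/49) = 9 - 284/49 = 157/49 ≈ 3.2041)
T = 2512/49 (T = -4*(-4)*(157/49) = 16*(157/49) = 2512/49 ≈ 51.265)
-T = -1*2512/49 = -2512/49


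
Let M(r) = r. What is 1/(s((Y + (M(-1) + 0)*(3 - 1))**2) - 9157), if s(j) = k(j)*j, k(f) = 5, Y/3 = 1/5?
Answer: -5/45736 ≈ -0.00010932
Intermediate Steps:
Y = 3/5 ≈ 0.60000
s(j) = 5*j
1/(s((Y + (M(-1) + 0)*(3 - 1))**2) - 9157) = 1/(5*(3/5 + (-1 + 0)*(3 - 1))**2 - 9157) = 1/(5*(3/5 - 1*2)**2 - 9157) = 1/(5*(3/5 - 2)**2 - 9157) = 1/(5*(-7/5)**2 - 9157) = 1/(5*(49/25) - 9157) = 1/(49/5 - 9157) = 1/(-45736/5) = -5/45736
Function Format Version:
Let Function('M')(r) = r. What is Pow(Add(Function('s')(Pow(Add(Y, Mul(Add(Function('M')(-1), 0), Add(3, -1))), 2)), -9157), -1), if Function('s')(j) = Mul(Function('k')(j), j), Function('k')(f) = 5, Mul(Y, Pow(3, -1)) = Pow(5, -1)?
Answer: Rational(-5, 45736) ≈ -0.00010932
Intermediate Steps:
Y = Rational(3, 5) (Y = Mul(3, Pow(5, -1)) = Mul(3, Rational(1, 5)) = Rational(3, 5) ≈ 0.60000)
Function('s')(j) = Mul(5, j)
Pow(Add(Function('s')(Pow(Add(Y, Mul(Add(Function('M')(-1), 0), Add(3, -1))), 2)), -9157), -1) = Pow(Add(Mul(5, Pow(Add(Rational(3, 5), Mul(Add(-1, 0), Add(3, -1))), 2)), -9157), -1) = Pow(Add(Mul(5, Pow(Add(Rational(3, 5), Mul(-1, 2)), 2)), -9157), -1) = Pow(Add(Mul(5, Pow(Add(Rational(3, 5), -2), 2)), -9157), -1) = Pow(Add(Mul(5, Pow(Rational(-7, 5), 2)), -9157), -1) = Pow(Add(Mul(5, Rational(49, 25)), -9157), -1) = Pow(Add(Rational(49, 5), -9157), -1) = Pow(Rational(-45736, 5), -1) = Rational(-5, 45736)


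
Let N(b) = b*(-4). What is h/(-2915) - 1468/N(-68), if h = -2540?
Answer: -179417/39644 ≈ -4.5257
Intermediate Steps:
N(b) = -4*b
h/(-2915) - 1468/N(-68) = -2540/(-2915) - 1468/((-4*(-68))) = -2540*(-1/2915) - 1468/272 = 508/583 - 1468*1/272 = 508/583 - 367/68 = -179417/39644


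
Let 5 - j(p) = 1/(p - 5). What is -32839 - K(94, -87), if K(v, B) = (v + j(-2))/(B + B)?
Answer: -19998604/609 ≈ -32838.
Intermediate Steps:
j(p) = 5 - 1/(-5 + p) (j(p) = 5 - 1/(p - 5) = 5 - 1/(-5 + p))
K(v, B) = (36/7 + v)/(2*B) (K(v, B) = (v + (-26 + 5*(-2))/(-5 - 2))/(B + B) = (v + (-26 - 10)/(-7))/((2*B)) = (v - ⅐*(-36))*(1/(2*B)) = (v + 36/7)*(1/(2*B)) = (36/7 + v)*(1/(2*B)) = (36/7 + v)/(2*B))
-32839 - K(94, -87) = -32839 - (36 + 7*94)/(14*(-87)) = -32839 - (-1)*(36 + 658)/(14*87) = -32839 - (-1)*694/(14*87) = -32839 - 1*(-347/609) = -32839 + 347/609 = -19998604/609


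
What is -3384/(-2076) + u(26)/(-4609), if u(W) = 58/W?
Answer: 16891577/10365641 ≈ 1.6296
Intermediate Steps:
-3384/(-2076) + u(26)/(-4609) = -3384/(-2076) + (58/26)/(-4609) = -3384*(-1/2076) + (58*(1/26))*(-1/4609) = 282/173 + (29/13)*(-1/4609) = 282/173 - 29/59917 = 16891577/10365641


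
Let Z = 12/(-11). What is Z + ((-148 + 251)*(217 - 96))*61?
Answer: 8362661/11 ≈ 7.6024e+5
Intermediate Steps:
Z = -12/11 (Z = 12*(-1/11) = -12/11 ≈ -1.0909)
Z + ((-148 + 251)*(217 - 96))*61 = -12/11 + ((-148 + 251)*(217 - 96))*61 = -12/11 + (103*121)*61 = -12/11 + 12463*61 = -12/11 + 760243 = 8362661/11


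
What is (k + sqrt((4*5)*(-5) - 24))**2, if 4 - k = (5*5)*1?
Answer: 317 - 84*I*sqrt(31) ≈ 317.0 - 467.69*I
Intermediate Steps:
k = -21 (k = 4 - 5*5 = 4 - 25 = -21)
(k + sqrt((4*5)*(-5) - 24))**2 = (-21 + sqrt((4*5)*(-5) - 24))**2 = (-21 + sqrt(20*(-5) - 24))**2 = (-21 + sqrt(-100 - 24))**2 = (-21 + sqrt(-124))**2 = (-21 + 2*I*sqrt(31))**2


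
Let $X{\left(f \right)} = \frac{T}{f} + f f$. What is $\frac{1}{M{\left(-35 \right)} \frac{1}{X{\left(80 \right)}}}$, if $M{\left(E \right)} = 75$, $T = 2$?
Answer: $\frac{256001}{3000} \approx 85.334$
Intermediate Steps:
$X{\left(f \right)} = f^{2} + \frac{2}{f}$ ($X{\left(f \right)} = \frac{2}{f} + f f = \frac{2}{f} + f^{2} = f^{2} + \frac{2}{f}$)
$\frac{1}{M{\left(-35 \right)} \frac{1}{X{\left(80 \right)}}} = \frac{1}{75 \frac{1}{\frac{1}{80} \left(2 + 80^{3}\right)}} = \frac{1}{75 \frac{1}{\frac{1}{80} \left(2 + 512000\right)}} = \frac{1}{75 \frac{1}{\frac{1}{80} \cdot 512002}} = \frac{1}{75 \frac{1}{\frac{256001}{40}}} = \frac{1}{75 \cdot \frac{40}{256001}} = \frac{1}{\frac{3000}{256001}} = \frac{256001}{3000}$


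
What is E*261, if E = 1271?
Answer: 331731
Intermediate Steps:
E*261 = 1271*261 = 331731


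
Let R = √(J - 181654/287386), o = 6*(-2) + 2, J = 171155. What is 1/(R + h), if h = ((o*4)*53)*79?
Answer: -546947810/91602260271423 - √7301529585751/183204520542846 ≈ -5.9856e-6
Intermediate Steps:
o = -10 (o = -12 + 2 = -10)
R = 2*√7301529585751/13063 (R = √(171155 - 181654/287386) = √(171155 - 181654*1/287386) = √(171155 - 8257/13063) = √(2235789508/13063) = 2*√7301529585751/13063 ≈ 413.71)
h = -167480 (h = (-10*4*53)*79 = -40*53*79 = -2120*79 = -167480)
1/(R + h) = 1/(2*√7301529585751/13063 - 167480) = 1/(-167480 + 2*√7301529585751/13063)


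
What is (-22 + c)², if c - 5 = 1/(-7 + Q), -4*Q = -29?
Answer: 169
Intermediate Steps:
Q = 29/4 (Q = -¼*(-29) = 29/4 ≈ 7.2500)
c = 9 (c = 5 + 1/(-7 + 29/4) = 5 + 1/(¼) = 5 + 4 = 9)
(-22 + c)² = (-22 + 9)² = (-13)² = 169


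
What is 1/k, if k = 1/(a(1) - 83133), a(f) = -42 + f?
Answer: -83174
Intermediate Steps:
k = -1/83174 (k = 1/((-42 + 1) - 83133) = 1/(-41 - 83133) = 1/(-83174) = -1/83174 ≈ -1.2023e-5)
1/k = 1/(-1/83174) = -83174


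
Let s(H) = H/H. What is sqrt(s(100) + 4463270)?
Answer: 3*sqrt(495919) ≈ 2112.6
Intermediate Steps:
s(H) = 1
sqrt(s(100) + 4463270) = sqrt(1 + 4463270) = sqrt(4463271) = 3*sqrt(495919)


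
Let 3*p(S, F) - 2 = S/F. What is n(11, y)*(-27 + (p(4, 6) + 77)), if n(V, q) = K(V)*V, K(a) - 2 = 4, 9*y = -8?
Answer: 10076/3 ≈ 3358.7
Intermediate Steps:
y = -8/9 (y = (⅑)*(-8) = -8/9 ≈ -0.88889)
K(a) = 6 (K(a) = 2 + 4 = 6)
p(S, F) = ⅔ + S/(3*F) (p(S, F) = ⅔ + (S/F)/3 = ⅔ + S/(3*F))
n(V, q) = 6*V
n(11, y)*(-27 + (p(4, 6) + 77)) = (6*11)*(-27 + ((⅓)*(4 + 2*6)/6 + 77)) = 66*(-27 + ((⅓)*(⅙)*(4 + 12) + 77)) = 66*(-27 + ((⅓)*(⅙)*16 + 77)) = 66*(-27 + (8/9 + 77)) = 66*(-27 + 701/9) = 66*(458/9) = 10076/3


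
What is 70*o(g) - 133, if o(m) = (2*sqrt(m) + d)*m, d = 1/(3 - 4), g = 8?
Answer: -693 + 2240*sqrt(2) ≈ 2474.8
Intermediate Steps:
d = -1 (d = 1/(-1) = -1)
o(m) = m*(-1 + 2*sqrt(m)) (o(m) = (2*sqrt(m) - 1)*m = (-1 + 2*sqrt(m))*m = m*(-1 + 2*sqrt(m)))
70*o(g) - 133 = 70*(-1*8 + 2*8**(3/2)) - 133 = 70*(-8 + 2*(16*sqrt(2))) - 133 = 70*(-8 + 32*sqrt(2)) - 133 = (-560 + 2240*sqrt(2)) - 133 = -693 + 2240*sqrt(2)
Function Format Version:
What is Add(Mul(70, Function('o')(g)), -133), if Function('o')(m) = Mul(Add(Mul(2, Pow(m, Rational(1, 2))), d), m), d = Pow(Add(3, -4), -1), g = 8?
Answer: Add(-693, Mul(2240, Pow(2, Rational(1, 2)))) ≈ 2474.8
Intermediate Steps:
d = -1 (d = Pow(-1, -1) = -1)
Function('o')(m) = Mul(m, Add(-1, Mul(2, Pow(m, Rational(1, 2))))) (Function('o')(m) = Mul(Add(Mul(2, Pow(m, Rational(1, 2))), -1), m) = Mul(Add(-1, Mul(2, Pow(m, Rational(1, 2)))), m) = Mul(m, Add(-1, Mul(2, Pow(m, Rational(1, 2))))))
Add(Mul(70, Function('o')(g)), -133) = Add(Mul(70, Add(Mul(-1, 8), Mul(2, Pow(8, Rational(3, 2))))), -133) = Add(Mul(70, Add(-8, Mul(2, Mul(16, Pow(2, Rational(1, 2)))))), -133) = Add(Mul(70, Add(-8, Mul(32, Pow(2, Rational(1, 2))))), -133) = Add(Add(-560, Mul(2240, Pow(2, Rational(1, 2)))), -133) = Add(-693, Mul(2240, Pow(2, Rational(1, 2))))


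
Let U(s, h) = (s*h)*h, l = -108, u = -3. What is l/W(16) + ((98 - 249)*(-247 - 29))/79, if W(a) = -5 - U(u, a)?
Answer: 31790256/60277 ≈ 527.40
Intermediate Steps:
U(s, h) = s*h**2 (U(s, h) = (h*s)*h = s*h**2)
W(a) = -5 + 3*a**2 (W(a) = -5 - (-3)*a**2 = -5 + 3*a**2)
l/W(16) + ((98 - 249)*(-247 - 29))/79 = -108/(-5 + 3*16**2) + ((98 - 249)*(-247 - 29))/79 = -108/(-5 + 3*256) - 151*(-276)*(1/79) = -108/(-5 + 768) + 41676*(1/79) = -108/763 + 41676/79 = 31790256/60277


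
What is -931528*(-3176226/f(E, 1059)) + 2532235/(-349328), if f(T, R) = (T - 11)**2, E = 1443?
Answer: 16149480318785921/11192818448 ≈ 1.4428e+6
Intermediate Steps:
f(T, R) = (-11 + T)**2
-931528*(-3176226/f(E, 1059)) + 2532235/(-349328) = -931528*(-3176226/(-11 + 1443)**2) + 2532235/(-349328) = -931528/(1432**2*(-1/3176226)) + 2532235*(-1/349328) = -931528/(2050624*(-1/3176226)) - 2532235/349328 = -931528/(-1025312/1588113) - 2532235/349328 = -931528*(-1588113/1025312) - 2532235/349328 = 184921465833/128164 - 2532235/349328 = 16149480318785921/11192818448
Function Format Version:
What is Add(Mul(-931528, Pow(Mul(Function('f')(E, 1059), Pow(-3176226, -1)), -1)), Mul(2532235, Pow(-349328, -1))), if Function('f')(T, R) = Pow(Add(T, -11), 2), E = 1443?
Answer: Rational(16149480318785921, 11192818448) ≈ 1.4428e+6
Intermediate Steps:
Function('f')(T, R) = Pow(Add(-11, T), 2)
Add(Mul(-931528, Pow(Mul(Function('f')(E, 1059), Pow(-3176226, -1)), -1)), Mul(2532235, Pow(-349328, -1))) = Add(Mul(-931528, Pow(Mul(Pow(Add(-11, 1443), 2), Pow(-3176226, -1)), -1)), Mul(2532235, Pow(-349328, -1))) = Add(Mul(-931528, Pow(Mul(Pow(1432, 2), Rational(-1, 3176226)), -1)), Mul(2532235, Rational(-1, 349328))) = Add(Mul(-931528, Pow(Mul(2050624, Rational(-1, 3176226)), -1)), Rational(-2532235, 349328)) = Add(Mul(-931528, Pow(Rational(-1025312, 1588113), -1)), Rational(-2532235, 349328)) = Add(Mul(-931528, Rational(-1588113, 1025312)), Rational(-2532235, 349328)) = Add(Rational(184921465833, 128164), Rational(-2532235, 349328)) = Rational(16149480318785921, 11192818448)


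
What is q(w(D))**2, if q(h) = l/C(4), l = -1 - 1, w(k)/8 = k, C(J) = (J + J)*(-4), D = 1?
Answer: 1/256 ≈ 0.0039063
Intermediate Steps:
C(J) = -8*J (C(J) = (2*J)*(-4) = -8*J)
w(k) = 8*k
l = -2
q(h) = 1/16 (q(h) = -2/((-8*4)) = -2/(-32) = -2*(-1/32) = 1/16)
q(w(D))**2 = (1/16)**2 = 1/256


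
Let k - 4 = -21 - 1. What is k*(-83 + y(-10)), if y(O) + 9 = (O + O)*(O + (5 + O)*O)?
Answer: 16056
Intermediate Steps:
k = -18 (k = 4 + (-21 - 1) = 4 - 22 = -18)
y(O) = -9 + 2*O*(O + O*(5 + O)) (y(O) = -9 + (O + O)*(O + (5 + O)*O) = -9 + (2*O)*(O + O*(5 + O)) = -9 + 2*O*(O + O*(5 + O)))
k*(-83 + y(-10)) = -18*(-83 + (-9 + 2*(-10)**3 + 12*(-10)**2)) = -18*(-83 + (-9 + 2*(-1000) + 12*100)) = -18*(-83 + (-9 - 2000 + 1200)) = -18*(-83 - 809) = -18*(-892) = 16056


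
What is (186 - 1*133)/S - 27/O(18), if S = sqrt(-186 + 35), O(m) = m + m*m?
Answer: -3/38 - 53*I*sqrt(151)/151 ≈ -0.078947 - 4.3131*I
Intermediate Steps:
O(m) = m + m**2
S = I*sqrt(151) (S = sqrt(-151) = I*sqrt(151) ≈ 12.288*I)
(186 - 1*133)/S - 27/O(18) = (186 - 1*133)/((I*sqrt(151))) - 27*1/(18*(1 + 18)) = (186 - 133)*(-I*sqrt(151)/151) - 27/(18*19) = 53*(-I*sqrt(151)/151) - 27/342 = -53*I*sqrt(151)/151 - 27*1/342 = -53*I*sqrt(151)/151 - 3/38 = -3/38 - 53*I*sqrt(151)/151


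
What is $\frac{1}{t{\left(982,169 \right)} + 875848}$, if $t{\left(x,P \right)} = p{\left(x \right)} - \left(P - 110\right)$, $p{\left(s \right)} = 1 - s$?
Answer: $\frac{1}{874808} \approx 1.1431 \cdot 10^{-6}$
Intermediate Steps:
$t{\left(x,P \right)} = 111 - P - x$ ($t{\left(x,P \right)} = \left(1 - x\right) - \left(P - 110\right) = \left(1 - x\right) - \left(-110 + P\right) = 111 - P - x$)
$\frac{1}{t{\left(982,169 \right)} + 875848} = \frac{1}{\left(111 - 169 - 982\right) + 875848} = \frac{1}{-1040 + 875848} = \frac{1}{874808}$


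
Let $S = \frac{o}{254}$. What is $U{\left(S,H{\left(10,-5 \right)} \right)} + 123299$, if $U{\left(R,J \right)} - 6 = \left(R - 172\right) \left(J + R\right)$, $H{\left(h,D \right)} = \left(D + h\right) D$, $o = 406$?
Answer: $\frac{2053103397}{16129} \approx 1.2729 \cdot 10^{5}$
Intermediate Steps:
$H{\left(h,D \right)} = D \left(D + h\right)$
$S = \frac{203}{127}$ ($S = \frac{406}{254} = 406 \cdot \frac{1}{254} = \frac{203}{127} \approx 1.5984$)
$U{\left(R,J \right)} = 6 + \left(-172 + R\right) \left(J + R\right)$ ($U{\left(R,J \right)} = 6 + \left(R - 172\right) \left(J + R\right) = 6 + \left(-172 + R\right) \left(J + R\right)$)
$U{\left(S,H{\left(10,-5 \right)} \right)} + 123299 = \left(6 + \left(\frac{203}{127}\right)^{2} - 172 \left(- 5 \left(-5 + 10\right)\right) - \frac{34916}{127} + - 5 \left(-5 + 10\right) \frac{203}{127}\right) + 123299 = \left(6 + \frac{41209}{16129} - 172 \left(\left(-5\right) 5\right) - \frac{34916}{127} + \left(-5\right) 5 \cdot \frac{203}{127}\right) + 123299 = \left(6 + \frac{41209}{16129} - -4300 - \frac{34916}{127} - \frac{5075}{127}\right) + 123299 = \left(6 + \frac{41209}{16129} + 4300 - \frac{34916}{127} - \frac{5075}{127}\right) + 123299 = \frac{64413826}{16129} + 123299 = \frac{2053103397}{16129}$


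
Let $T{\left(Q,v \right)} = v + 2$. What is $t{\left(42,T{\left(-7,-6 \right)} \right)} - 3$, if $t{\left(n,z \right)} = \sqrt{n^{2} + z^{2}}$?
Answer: $-3 + 2 \sqrt{445} \approx 39.19$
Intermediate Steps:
$T{\left(Q,v \right)} = 2 + v$
$t{\left(42,T{\left(-7,-6 \right)} \right)} - 3 = \sqrt{42^{2} + \left(2 - 6\right)^{2}} - 3 = \sqrt{1764 + \left(-4\right)^{2}} - 3 = \sqrt{1764 + 16} - 3 = \sqrt{1780} - 3 = 2 \sqrt{445} - 3 = -3 + 2 \sqrt{445}$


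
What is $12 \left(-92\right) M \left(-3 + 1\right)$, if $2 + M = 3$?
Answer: $2208$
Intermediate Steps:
$M = 1$ ($M = -2 + 3 = 1$)
$12 \left(-92\right) M \left(-3 + 1\right) = 12 \left(-92\right) 1 \left(-3 + 1\right) = - 1104 \cdot 1 \left(-2\right) = \left(-1104\right) \left(-2\right) = 2208$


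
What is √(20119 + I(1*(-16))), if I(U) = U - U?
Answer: √20119 ≈ 141.84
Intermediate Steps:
I(U) = 0
√(20119 + I(1*(-16))) = √(20119 + 0) = √20119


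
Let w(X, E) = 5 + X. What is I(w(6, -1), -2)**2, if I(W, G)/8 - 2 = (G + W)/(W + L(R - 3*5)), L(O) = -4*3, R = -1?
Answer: 3136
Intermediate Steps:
L(O) = -12
I(W, G) = 16 + 8*(G + W)/(-12 + W) (I(W, G) = 16 + 8*((G + W)/(W - 12)) = 16 + 8*((G + W)/(-12 + W)) = 16 + 8*(G + W)/(-12 + W))
I(w(6, -1), -2)**2 = (8*(-24 - 2 + 3*(5 + 6))/(-12 + (5 + 6)))**2 = (8*(-24 - 2 + 3*11)/(-12 + 11))**2 = (8*(-24 - 2 + 33)/(-1))**2 = (8*(-1)*7)**2 = (-56)**2 = 3136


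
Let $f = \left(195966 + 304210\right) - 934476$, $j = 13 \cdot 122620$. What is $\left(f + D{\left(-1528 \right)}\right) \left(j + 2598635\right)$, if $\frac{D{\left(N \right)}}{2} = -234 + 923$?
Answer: $-1815109904790$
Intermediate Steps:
$j = 1594060$
$D{\left(N \right)} = 1378$ ($D{\left(N \right)} = 2 \left(-234 + 923\right) = 2 \cdot 689 = 1378$)
$f = -434300$ ($f = 500176 - 934476 = -434300$)
$\left(f + D{\left(-1528 \right)}\right) \left(j + 2598635\right) = \left(-434300 + 1378\right) \left(1594060 + 2598635\right) = \left(-432922\right) 4192695 = -1815109904790$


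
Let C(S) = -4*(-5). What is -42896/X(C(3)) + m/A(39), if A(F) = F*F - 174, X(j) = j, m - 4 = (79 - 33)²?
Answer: -14434628/6735 ≈ -2143.2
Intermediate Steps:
C(S) = 20
m = 2120 (m = 4 + (79 - 33)² = 4 + 46² = 4 + 2116 = 2120)
A(F) = -174 + F² (A(F) = F² - 174 = -174 + F²)
-42896/X(C(3)) + m/A(39) = -42896/20 + 2120/(-174 + 39²) = -42896*1/20 + 2120/(-174 + 1521) = -10724/5 + 2120/1347 = -14434628/6735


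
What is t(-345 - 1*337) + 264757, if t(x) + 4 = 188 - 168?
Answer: 264773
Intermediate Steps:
t(x) = 16 (t(x) = -4 + (188 - 168) = -4 + 20 = 16)
t(-345 - 1*337) + 264757 = 16 + 264757 = 264773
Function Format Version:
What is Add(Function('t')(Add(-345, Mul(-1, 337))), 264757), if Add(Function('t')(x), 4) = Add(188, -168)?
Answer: 264773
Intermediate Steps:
Function('t')(x) = 16 (Function('t')(x) = Add(-4, Add(188, -168)) = Add(-4, 20) = 16)
Add(Function('t')(Add(-345, Mul(-1, 337))), 264757) = Add(16, 264757) = 264773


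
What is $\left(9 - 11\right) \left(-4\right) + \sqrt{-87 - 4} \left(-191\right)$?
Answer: $8 - 191 i \sqrt{91} \approx 8.0 - 1822.0 i$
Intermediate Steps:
$\left(9 - 11\right) \left(-4\right) + \sqrt{-87 - 4} \left(-191\right) = \left(-2\right) \left(-4\right) + \sqrt{-91} \left(-191\right) = 8 + i \sqrt{91} \left(-191\right) = 8 - 191 i \sqrt{91}$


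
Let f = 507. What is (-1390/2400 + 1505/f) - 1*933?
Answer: -12581857/13520 ≈ -930.61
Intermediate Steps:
(-1390/2400 + 1505/f) - 1*933 = (-1390/2400 + 1505/507) - 1*933 = (-1390*1/2400 + 1505*(1/507)) - 933 = (-139/240 + 1505/507) - 933 = 32303/13520 - 933 = -12581857/13520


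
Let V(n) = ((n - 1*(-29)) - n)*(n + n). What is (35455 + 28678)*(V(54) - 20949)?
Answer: -1142657661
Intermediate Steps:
V(n) = 58*n (V(n) = ((n + 29) - n)*(2*n) = ((29 + n) - n)*(2*n) = 29*(2*n) = 58*n)
(35455 + 28678)*(V(54) - 20949) = (35455 + 28678)*(58*54 - 20949) = 64133*(3132 - 20949) = 64133*(-17817) = -1142657661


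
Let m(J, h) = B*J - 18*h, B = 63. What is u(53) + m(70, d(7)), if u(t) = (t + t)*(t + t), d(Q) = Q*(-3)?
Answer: 16024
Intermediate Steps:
d(Q) = -3*Q
m(J, h) = -18*h + 63*J (m(J, h) = 63*J - 18*h = -18*h + 63*J)
u(t) = 4*t² (u(t) = (2*t)*(2*t) = 4*t²)
u(53) + m(70, d(7)) = 4*53² + (-(-54)*7 + 63*70) = 4*2809 + (-18*(-21) + 4410) = 11236 + (378 + 4410) = 11236 + 4788 = 16024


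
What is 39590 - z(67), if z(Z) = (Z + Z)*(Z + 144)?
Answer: 11316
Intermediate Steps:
z(Z) = 2*Z*(144 + Z) (z(Z) = (2*Z)*(144 + Z) = 2*Z*(144 + Z))
39590 - z(67) = 39590 - 2*67*(144 + 67) = 39590 - 2*67*211 = 39590 - 1*28274 = 39590 - 28274 = 11316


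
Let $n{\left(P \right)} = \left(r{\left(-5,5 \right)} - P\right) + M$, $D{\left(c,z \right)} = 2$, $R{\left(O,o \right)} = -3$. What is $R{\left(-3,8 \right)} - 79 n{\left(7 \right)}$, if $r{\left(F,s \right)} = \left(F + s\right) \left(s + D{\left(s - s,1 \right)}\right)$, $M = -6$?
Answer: $1024$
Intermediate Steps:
$r{\left(F,s \right)} = \left(2 + s\right) \left(F + s\right)$ ($r{\left(F,s \right)} = \left(F + s\right) \left(s + 2\right) = \left(F + s\right) \left(2 + s\right) = \left(2 + s\right) \left(F + s\right)$)
$n{\left(P \right)} = -6 - P$ ($n{\left(P \right)} = \left(\left(5^{2} + 2 \left(-5\right) + 2 \cdot 5 - 25\right) - P\right) - 6 = \left(\left(25 - 10 + 10 - 25\right) - P\right) - 6 = \left(0 - P\right) - 6 = - P - 6 = -6 - P$)
$R{\left(-3,8 \right)} - 79 n{\left(7 \right)} = -3 - 79 \left(-6 - 7\right) = -3 - -1027 = -3 + 1027 = 1024$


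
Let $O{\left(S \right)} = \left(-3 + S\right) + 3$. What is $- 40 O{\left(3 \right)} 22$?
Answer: $-2640$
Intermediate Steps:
$O{\left(S \right)} = S$
$- 40 O{\left(3 \right)} 22 = \left(-40\right) 3 \cdot 22 = \left(-120\right) 22 = -2640$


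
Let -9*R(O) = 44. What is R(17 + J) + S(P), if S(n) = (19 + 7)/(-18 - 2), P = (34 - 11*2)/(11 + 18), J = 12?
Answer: -557/90 ≈ -6.1889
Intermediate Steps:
P = 12/29 (P = (34 - 22)/29 = 12*(1/29) = 12/29 ≈ 0.41379)
R(O) = -44/9 (R(O) = -⅑*44 = -44/9)
S(n) = -13/10 (S(n) = 26/(-20) = 26*(-1/20) = -13/10)
R(17 + J) + S(P) = -44/9 - 13/10 = -557/90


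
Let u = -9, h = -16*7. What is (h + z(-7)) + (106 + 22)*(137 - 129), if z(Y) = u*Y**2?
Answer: 471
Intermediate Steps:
h = -112
z(Y) = -9*Y**2
(h + z(-7)) + (106 + 22)*(137 - 129) = (-112 - 9*(-7)**2) + (106 + 22)*(137 - 129) = (-112 - 9*49) + 128*8 = (-112 - 441) + 1024 = -553 + 1024 = 471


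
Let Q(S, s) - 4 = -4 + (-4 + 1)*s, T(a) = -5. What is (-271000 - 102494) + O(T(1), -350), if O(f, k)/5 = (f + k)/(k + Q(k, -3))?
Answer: -127359679/341 ≈ -3.7349e+5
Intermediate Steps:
Q(S, s) = -3*s (Q(S, s) = 4 + (-4 + (-4 + 1)*s) = 4 + (-4 - 3*s) = -3*s)
O(f, k) = 5*(f + k)/(9 + k) (O(f, k) = 5*((f + k)/(k - 3*(-3))) = 5*((f + k)/(k + 9)) = 5*((f + k)/(9 + k)) = 5*(f + k)/(9 + k))
(-271000 - 102494) + O(T(1), -350) = (-271000 - 102494) + 5*(-5 - 350)/(9 - 350) = -373494 + 5*(-355)/(-341) = -373494 + 5*(-1/341)*(-355) = -373494 + 1775/341 = -127359679/341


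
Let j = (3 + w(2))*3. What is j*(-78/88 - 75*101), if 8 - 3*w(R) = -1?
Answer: -3000051/22 ≈ -1.3637e+5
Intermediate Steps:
w(R) = 3 (w(R) = 8/3 - ⅓*(-1) = 8/3 + ⅓ = 3)
j = 18 (j = (3 + 3)*3 = 6*3 = 18)
j*(-78/88 - 75*101) = 18*(-78/88 - 75*101) = 18*(-78*1/88 - 7575) = 18*(-39/44 - 7575) = 18*(-333339/44) = -3000051/22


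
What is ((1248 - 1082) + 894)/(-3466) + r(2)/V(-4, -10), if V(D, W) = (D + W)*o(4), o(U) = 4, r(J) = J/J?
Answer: -31413/97048 ≈ -0.32369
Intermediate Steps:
r(J) = 1
V(D, W) = 4*D + 4*W (V(D, W) = (D + W)*4 = 4*D + 4*W)
((1248 - 1082) + 894)/(-3466) + r(2)/V(-4, -10) = ((1248 - 1082) + 894)/(-3466) + 1/(4*(-4) + 4*(-10)) = (166 + 894)*(-1/3466) + 1/(-16 - 40) = 1060*(-1/3466) + 1/(-56) = -530/1733 + 1*(-1/56) = -530/1733 - 1/56 = -31413/97048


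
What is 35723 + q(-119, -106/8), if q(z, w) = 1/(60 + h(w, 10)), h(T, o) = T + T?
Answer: 2393443/67 ≈ 35723.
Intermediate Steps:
h(T, o) = 2*T
q(z, w) = 1/(60 + 2*w)
35723 + q(-119, -106/8) = 35723 + 1/(2*(30 - 106/8)) = 35723 + 1/(2*(30 - 106*⅛)) = 35723 + 1/(2*(30 - 53/4)) = 35723 + 1/(2*(67/4)) = 35723 + (½)*(4/67) = 35723 + 2/67 = 2393443/67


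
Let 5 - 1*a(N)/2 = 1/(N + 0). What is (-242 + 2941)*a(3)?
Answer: 75572/3 ≈ 25191.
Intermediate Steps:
a(N) = 10 - 2/N (a(N) = 10 - 2/(N + 0) = 10 - 2/N)
(-242 + 2941)*a(3) = (-242 + 2941)*(10 - 2/3) = 2699*(10 - 2*⅓) = 2699*(10 - ⅔) = 2699*(28/3) = 75572/3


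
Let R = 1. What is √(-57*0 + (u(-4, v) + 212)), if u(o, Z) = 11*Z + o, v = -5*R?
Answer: 3*√17 ≈ 12.369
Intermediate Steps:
v = -5 (v = -5*1 = -5)
u(o, Z) = o + 11*Z
√(-57*0 + (u(-4, v) + 212)) = √(-57*0 + ((-4 + 11*(-5)) + 212)) = √(0 + ((-4 - 55) + 212)) = √(0 + (-59 + 212)) = √(0 + 153) = √153 = 3*√17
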